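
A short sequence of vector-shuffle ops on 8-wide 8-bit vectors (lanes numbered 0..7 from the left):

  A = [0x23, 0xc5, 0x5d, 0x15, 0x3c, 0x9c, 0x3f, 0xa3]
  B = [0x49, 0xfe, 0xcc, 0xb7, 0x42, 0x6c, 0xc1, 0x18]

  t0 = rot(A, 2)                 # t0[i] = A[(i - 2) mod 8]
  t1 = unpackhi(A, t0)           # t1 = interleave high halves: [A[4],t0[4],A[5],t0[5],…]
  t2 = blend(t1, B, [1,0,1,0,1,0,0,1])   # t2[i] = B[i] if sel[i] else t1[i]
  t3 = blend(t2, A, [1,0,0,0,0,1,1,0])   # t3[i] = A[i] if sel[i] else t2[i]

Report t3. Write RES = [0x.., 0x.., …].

RES = [ 0x23  0x5d  0xcc  0x15  0x42  0x9c  0x3f  0x18 ]

  t0: 3f a3 23 c5 5d 15 3c 9c
  t1: 3c 5d 9c 15 3f 3c a3 9c
  t2: 49 5d cc 15 42 3c a3 18
  t3: 23 5d cc 15 42 9c 3f 18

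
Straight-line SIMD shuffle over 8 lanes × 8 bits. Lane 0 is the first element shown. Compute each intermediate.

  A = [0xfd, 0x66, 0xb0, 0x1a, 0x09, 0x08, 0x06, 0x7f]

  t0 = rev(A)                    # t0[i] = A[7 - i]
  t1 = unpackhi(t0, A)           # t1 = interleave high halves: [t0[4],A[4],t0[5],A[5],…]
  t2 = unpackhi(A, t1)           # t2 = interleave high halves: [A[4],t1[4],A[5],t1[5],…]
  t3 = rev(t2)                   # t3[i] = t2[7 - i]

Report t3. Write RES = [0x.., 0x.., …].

t0 = [0x7f, 0x06, 0x08, 0x09, 0x1a, 0xb0, 0x66, 0xfd]
t1 = [0x1a, 0x09, 0xb0, 0x08, 0x66, 0x06, 0xfd, 0x7f]
t2 = [0x09, 0x66, 0x08, 0x06, 0x06, 0xfd, 0x7f, 0x7f]
t3 = [0x7f, 0x7f, 0xfd, 0x06, 0x06, 0x08, 0x66, 0x09]

RES = [0x7f, 0x7f, 0xfd, 0x06, 0x06, 0x08, 0x66, 0x09]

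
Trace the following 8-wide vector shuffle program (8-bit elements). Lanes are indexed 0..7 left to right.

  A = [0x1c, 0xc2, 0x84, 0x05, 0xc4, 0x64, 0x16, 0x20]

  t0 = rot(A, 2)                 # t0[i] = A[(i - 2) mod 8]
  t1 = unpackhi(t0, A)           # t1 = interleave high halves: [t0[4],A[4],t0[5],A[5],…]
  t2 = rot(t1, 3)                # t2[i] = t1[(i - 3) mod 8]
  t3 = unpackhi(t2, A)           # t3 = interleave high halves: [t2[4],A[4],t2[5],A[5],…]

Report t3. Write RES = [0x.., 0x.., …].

→ t0 |16|20|1c|c2|84|05|c4|64|
→ t1 |84|c4|05|64|c4|16|64|20|
→ t2 |16|64|20|84|c4|05|64|c4|
→ t3 |c4|c4|05|64|64|16|c4|20|

RES = [ 0xc4  0xc4  0x05  0x64  0x64  0x16  0xc4  0x20 ]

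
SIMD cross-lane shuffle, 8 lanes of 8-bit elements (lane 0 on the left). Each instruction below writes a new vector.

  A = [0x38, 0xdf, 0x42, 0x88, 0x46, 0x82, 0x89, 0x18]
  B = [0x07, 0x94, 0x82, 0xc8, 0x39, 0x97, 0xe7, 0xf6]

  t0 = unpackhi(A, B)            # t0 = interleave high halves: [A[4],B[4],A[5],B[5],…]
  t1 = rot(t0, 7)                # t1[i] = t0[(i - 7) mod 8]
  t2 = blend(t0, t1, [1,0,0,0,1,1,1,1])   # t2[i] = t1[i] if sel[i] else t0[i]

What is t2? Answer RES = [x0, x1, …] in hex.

  t0: 46 39 82 97 89 e7 18 f6
  t1: 39 82 97 89 e7 18 f6 46
  t2: 39 39 82 97 e7 18 f6 46

RES = [ 0x39  0x39  0x82  0x97  0xe7  0x18  0xf6  0x46 ]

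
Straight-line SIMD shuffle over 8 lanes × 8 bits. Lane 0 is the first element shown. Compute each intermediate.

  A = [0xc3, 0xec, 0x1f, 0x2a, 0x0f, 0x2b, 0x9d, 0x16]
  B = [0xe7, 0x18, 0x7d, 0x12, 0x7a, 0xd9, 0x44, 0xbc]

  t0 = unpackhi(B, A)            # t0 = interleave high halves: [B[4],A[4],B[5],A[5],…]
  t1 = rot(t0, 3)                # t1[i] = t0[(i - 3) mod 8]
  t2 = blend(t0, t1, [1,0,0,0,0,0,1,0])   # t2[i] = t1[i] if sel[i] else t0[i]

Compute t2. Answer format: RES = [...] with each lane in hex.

t0 = [0x7a, 0x0f, 0xd9, 0x2b, 0x44, 0x9d, 0xbc, 0x16]
t1 = [0x9d, 0xbc, 0x16, 0x7a, 0x0f, 0xd9, 0x2b, 0x44]
t2 = [0x9d, 0x0f, 0xd9, 0x2b, 0x44, 0x9d, 0x2b, 0x16]

RES = [ 0x9d  0x0f  0xd9  0x2b  0x44  0x9d  0x2b  0x16 ]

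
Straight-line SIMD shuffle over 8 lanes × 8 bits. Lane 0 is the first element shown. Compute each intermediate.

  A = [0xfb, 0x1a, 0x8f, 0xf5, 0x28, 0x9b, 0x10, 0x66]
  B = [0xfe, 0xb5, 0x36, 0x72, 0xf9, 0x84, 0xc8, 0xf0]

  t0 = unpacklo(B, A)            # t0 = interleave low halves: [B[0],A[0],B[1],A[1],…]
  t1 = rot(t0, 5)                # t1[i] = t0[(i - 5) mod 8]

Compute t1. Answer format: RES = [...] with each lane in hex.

RES = [ 0x1a  0x36  0x8f  0x72  0xf5  0xfe  0xfb  0xb5 ]

t0 = [0xfe, 0xfb, 0xb5, 0x1a, 0x36, 0x8f, 0x72, 0xf5]
t1 = [0x1a, 0x36, 0x8f, 0x72, 0xf5, 0xfe, 0xfb, 0xb5]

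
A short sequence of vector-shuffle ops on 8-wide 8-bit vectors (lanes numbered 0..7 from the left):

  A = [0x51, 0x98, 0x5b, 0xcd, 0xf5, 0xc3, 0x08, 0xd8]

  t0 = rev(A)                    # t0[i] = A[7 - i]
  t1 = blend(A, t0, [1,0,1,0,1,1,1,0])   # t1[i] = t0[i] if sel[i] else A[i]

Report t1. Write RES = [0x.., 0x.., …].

RES = [0xd8, 0x98, 0xc3, 0xcd, 0xcd, 0x5b, 0x98, 0xd8]

  t0: d8 08 c3 f5 cd 5b 98 51
  t1: d8 98 c3 cd cd 5b 98 d8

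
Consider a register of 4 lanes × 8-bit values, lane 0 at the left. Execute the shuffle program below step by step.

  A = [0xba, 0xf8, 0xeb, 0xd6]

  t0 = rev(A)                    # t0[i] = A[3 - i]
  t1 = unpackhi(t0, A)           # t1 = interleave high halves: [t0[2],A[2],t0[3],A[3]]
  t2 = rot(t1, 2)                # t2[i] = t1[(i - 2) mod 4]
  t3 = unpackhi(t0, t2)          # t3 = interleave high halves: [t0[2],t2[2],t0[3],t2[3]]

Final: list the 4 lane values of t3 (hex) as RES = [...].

  t0: d6 eb f8 ba
  t1: f8 eb ba d6
  t2: ba d6 f8 eb
  t3: f8 f8 ba eb

RES = [0xf8, 0xf8, 0xba, 0xeb]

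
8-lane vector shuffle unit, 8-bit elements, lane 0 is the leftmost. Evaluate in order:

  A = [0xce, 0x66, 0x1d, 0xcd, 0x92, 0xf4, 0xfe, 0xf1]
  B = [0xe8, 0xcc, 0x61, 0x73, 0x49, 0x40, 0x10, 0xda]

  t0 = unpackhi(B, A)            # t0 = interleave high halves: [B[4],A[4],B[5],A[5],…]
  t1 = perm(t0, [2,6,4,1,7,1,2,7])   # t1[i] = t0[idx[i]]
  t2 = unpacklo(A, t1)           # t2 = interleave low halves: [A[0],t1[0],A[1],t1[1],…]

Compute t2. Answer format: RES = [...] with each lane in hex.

RES = [ 0xce  0x40  0x66  0xda  0x1d  0x10  0xcd  0x92 ]

  t0: 49 92 40 f4 10 fe da f1
  t1: 40 da 10 92 f1 92 40 f1
  t2: ce 40 66 da 1d 10 cd 92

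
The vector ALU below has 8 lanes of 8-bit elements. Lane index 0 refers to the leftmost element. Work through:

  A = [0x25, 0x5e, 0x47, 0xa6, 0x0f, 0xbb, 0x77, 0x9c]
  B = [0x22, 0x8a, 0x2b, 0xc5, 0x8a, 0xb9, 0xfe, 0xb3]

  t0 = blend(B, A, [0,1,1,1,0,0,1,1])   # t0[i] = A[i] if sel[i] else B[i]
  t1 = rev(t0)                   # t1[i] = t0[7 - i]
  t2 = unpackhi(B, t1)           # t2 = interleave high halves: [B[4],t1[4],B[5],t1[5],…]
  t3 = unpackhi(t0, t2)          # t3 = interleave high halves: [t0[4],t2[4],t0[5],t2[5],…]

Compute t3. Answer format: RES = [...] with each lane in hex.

t0 = [0x22, 0x5e, 0x47, 0xa6, 0x8a, 0xb9, 0x77, 0x9c]
t1 = [0x9c, 0x77, 0xb9, 0x8a, 0xa6, 0x47, 0x5e, 0x22]
t2 = [0x8a, 0xa6, 0xb9, 0x47, 0xfe, 0x5e, 0xb3, 0x22]
t3 = [0x8a, 0xfe, 0xb9, 0x5e, 0x77, 0xb3, 0x9c, 0x22]

RES = [0x8a, 0xfe, 0xb9, 0x5e, 0x77, 0xb3, 0x9c, 0x22]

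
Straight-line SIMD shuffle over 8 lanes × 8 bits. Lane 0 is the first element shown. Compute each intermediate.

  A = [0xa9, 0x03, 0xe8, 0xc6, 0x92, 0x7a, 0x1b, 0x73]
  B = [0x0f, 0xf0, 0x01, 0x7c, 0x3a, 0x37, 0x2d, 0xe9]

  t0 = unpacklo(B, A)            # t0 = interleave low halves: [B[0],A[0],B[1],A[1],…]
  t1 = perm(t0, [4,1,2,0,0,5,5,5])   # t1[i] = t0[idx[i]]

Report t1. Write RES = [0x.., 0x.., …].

t0 = [0x0f, 0xa9, 0xf0, 0x03, 0x01, 0xe8, 0x7c, 0xc6]
t1 = [0x01, 0xa9, 0xf0, 0x0f, 0x0f, 0xe8, 0xe8, 0xe8]

RES = [0x01, 0xa9, 0xf0, 0x0f, 0x0f, 0xe8, 0xe8, 0xe8]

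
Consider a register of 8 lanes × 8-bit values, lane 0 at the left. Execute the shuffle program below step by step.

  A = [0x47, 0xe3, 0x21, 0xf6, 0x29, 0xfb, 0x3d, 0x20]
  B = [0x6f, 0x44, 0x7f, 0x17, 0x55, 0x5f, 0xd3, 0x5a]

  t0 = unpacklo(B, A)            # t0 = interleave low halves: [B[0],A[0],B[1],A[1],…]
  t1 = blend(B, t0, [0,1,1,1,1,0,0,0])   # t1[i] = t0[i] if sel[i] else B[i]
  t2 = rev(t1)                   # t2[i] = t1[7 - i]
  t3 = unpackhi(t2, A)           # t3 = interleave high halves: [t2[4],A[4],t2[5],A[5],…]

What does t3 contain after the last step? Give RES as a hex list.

RES = [ 0xe3  0x29  0x44  0xfb  0x47  0x3d  0x6f  0x20 ]

  t0: 6f 47 44 e3 7f 21 17 f6
  t1: 6f 47 44 e3 7f 5f d3 5a
  t2: 5a d3 5f 7f e3 44 47 6f
  t3: e3 29 44 fb 47 3d 6f 20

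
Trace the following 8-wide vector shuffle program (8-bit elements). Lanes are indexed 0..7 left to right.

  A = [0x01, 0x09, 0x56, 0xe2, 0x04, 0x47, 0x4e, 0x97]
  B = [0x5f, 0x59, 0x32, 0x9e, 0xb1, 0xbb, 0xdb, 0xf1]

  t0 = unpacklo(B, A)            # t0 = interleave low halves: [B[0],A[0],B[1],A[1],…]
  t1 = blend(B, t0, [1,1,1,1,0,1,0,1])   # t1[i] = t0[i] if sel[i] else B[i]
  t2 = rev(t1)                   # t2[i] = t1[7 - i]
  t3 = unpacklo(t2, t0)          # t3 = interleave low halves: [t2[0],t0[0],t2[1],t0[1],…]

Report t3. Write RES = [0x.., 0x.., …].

→ t0 |5f|01|59|09|32|56|9e|e2|
→ t1 |5f|01|59|09|b1|56|db|e2|
→ t2 |e2|db|56|b1|09|59|01|5f|
→ t3 |e2|5f|db|01|56|59|b1|09|

RES = [ 0xe2  0x5f  0xdb  0x01  0x56  0x59  0xb1  0x09 ]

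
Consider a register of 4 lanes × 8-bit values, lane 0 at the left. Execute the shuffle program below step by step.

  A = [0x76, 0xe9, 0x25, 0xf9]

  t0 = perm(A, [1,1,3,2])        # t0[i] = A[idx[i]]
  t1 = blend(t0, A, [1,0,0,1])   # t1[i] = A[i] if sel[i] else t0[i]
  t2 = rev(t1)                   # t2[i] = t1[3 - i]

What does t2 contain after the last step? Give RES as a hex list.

RES = [0xf9, 0xf9, 0xe9, 0x76]

→ t0 |e9|e9|f9|25|
→ t1 |76|e9|f9|f9|
→ t2 |f9|f9|e9|76|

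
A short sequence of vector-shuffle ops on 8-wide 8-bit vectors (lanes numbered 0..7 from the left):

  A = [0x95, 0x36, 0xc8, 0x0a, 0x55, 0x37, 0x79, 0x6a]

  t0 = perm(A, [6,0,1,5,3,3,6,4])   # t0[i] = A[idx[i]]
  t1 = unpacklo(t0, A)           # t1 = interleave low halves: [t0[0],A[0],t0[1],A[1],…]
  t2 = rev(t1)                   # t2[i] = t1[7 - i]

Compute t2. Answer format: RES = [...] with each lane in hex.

  t0: 79 95 36 37 0a 0a 79 55
  t1: 79 95 95 36 36 c8 37 0a
  t2: 0a 37 c8 36 36 95 95 79

RES = [0x0a, 0x37, 0xc8, 0x36, 0x36, 0x95, 0x95, 0x79]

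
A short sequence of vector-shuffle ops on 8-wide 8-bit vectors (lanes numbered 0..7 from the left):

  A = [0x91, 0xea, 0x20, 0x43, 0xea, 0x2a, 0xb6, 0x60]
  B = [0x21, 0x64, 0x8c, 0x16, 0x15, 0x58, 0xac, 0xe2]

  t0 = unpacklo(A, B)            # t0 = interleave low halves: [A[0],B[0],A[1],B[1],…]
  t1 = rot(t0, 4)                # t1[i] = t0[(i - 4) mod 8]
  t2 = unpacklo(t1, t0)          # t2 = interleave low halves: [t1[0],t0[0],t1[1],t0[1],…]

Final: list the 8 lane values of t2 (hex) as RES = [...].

RES = [ 0x20  0x91  0x8c  0x21  0x43  0xea  0x16  0x64 ]

  t0: 91 21 ea 64 20 8c 43 16
  t1: 20 8c 43 16 91 21 ea 64
  t2: 20 91 8c 21 43 ea 16 64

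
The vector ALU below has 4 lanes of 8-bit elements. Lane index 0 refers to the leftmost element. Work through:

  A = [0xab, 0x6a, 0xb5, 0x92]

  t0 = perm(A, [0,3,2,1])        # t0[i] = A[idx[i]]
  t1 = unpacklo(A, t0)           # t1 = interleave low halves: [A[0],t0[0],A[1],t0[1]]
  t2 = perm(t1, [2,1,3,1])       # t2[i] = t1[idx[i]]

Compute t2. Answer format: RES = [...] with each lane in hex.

RES = [ 0x6a  0xab  0x92  0xab ]

→ t0 |ab|92|b5|6a|
→ t1 |ab|ab|6a|92|
→ t2 |6a|ab|92|ab|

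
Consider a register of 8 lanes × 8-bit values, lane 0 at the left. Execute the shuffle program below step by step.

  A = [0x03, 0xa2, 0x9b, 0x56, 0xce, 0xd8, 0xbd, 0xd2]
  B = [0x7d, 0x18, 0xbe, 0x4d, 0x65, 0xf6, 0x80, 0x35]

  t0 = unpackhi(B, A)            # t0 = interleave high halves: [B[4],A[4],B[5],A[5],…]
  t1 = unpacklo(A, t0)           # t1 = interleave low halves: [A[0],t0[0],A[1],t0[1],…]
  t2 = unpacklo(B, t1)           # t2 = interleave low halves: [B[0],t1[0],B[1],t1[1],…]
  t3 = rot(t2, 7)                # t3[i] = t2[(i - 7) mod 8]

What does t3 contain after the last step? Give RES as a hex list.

RES = [ 0x03  0x18  0x65  0xbe  0xa2  0x4d  0xce  0x7d ]

t0 = [0x65, 0xce, 0xf6, 0xd8, 0x80, 0xbd, 0x35, 0xd2]
t1 = [0x03, 0x65, 0xa2, 0xce, 0x9b, 0xf6, 0x56, 0xd8]
t2 = [0x7d, 0x03, 0x18, 0x65, 0xbe, 0xa2, 0x4d, 0xce]
t3 = [0x03, 0x18, 0x65, 0xbe, 0xa2, 0x4d, 0xce, 0x7d]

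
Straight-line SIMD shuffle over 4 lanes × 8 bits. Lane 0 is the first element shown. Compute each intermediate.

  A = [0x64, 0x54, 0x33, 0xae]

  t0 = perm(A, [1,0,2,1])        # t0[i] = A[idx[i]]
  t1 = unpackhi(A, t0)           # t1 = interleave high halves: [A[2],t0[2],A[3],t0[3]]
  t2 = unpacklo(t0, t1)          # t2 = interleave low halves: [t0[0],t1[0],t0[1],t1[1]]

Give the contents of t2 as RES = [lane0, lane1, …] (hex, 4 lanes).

→ t0 |54|64|33|54|
→ t1 |33|33|ae|54|
→ t2 |54|33|64|33|

RES = [ 0x54  0x33  0x64  0x33 ]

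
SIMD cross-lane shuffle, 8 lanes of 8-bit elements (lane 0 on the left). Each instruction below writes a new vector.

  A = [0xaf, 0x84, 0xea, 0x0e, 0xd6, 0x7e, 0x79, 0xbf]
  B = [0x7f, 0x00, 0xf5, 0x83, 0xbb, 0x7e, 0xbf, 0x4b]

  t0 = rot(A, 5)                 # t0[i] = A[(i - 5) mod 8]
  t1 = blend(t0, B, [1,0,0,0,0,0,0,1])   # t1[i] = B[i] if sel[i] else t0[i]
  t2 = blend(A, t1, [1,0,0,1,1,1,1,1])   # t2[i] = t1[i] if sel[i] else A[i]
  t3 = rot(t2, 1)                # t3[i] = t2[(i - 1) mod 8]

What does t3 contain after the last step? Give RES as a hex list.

  t0: 0e d6 7e 79 bf af 84 ea
  t1: 7f d6 7e 79 bf af 84 4b
  t2: 7f 84 ea 79 bf af 84 4b
  t3: 4b 7f 84 ea 79 bf af 84

RES = [0x4b, 0x7f, 0x84, 0xea, 0x79, 0xbf, 0xaf, 0x84]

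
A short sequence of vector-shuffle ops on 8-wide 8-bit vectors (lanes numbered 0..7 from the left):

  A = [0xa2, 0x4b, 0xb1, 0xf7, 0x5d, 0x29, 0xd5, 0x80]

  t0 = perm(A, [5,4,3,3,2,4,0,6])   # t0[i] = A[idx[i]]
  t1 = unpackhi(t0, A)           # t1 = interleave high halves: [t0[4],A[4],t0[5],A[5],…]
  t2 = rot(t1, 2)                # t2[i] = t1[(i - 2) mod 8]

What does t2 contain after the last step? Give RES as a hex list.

RES = [0xd5, 0x80, 0xb1, 0x5d, 0x5d, 0x29, 0xa2, 0xd5]

  t0: 29 5d f7 f7 b1 5d a2 d5
  t1: b1 5d 5d 29 a2 d5 d5 80
  t2: d5 80 b1 5d 5d 29 a2 d5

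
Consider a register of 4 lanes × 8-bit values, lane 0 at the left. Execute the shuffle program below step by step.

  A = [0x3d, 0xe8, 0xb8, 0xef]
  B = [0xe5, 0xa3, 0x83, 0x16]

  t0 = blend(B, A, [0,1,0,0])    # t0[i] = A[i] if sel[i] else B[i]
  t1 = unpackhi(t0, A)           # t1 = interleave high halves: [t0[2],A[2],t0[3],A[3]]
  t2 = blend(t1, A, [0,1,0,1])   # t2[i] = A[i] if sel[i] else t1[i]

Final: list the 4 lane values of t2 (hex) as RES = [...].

  t0: e5 e8 83 16
  t1: 83 b8 16 ef
  t2: 83 e8 16 ef

RES = [0x83, 0xe8, 0x16, 0xef]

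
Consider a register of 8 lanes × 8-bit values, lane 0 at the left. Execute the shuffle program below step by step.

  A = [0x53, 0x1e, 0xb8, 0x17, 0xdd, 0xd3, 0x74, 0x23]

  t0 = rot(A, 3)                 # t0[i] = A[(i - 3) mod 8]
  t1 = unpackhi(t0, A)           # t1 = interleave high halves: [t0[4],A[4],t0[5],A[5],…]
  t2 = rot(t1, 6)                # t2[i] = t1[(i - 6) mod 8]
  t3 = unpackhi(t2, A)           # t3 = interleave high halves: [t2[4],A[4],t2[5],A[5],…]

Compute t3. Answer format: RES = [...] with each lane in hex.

→ t0 |d3|74|23|53|1e|b8|17|dd|
→ t1 |1e|dd|b8|d3|17|74|dd|23|
→ t2 |b8|d3|17|74|dd|23|1e|dd|
→ t3 |dd|dd|23|d3|1e|74|dd|23|

RES = [ 0xdd  0xdd  0x23  0xd3  0x1e  0x74  0xdd  0x23 ]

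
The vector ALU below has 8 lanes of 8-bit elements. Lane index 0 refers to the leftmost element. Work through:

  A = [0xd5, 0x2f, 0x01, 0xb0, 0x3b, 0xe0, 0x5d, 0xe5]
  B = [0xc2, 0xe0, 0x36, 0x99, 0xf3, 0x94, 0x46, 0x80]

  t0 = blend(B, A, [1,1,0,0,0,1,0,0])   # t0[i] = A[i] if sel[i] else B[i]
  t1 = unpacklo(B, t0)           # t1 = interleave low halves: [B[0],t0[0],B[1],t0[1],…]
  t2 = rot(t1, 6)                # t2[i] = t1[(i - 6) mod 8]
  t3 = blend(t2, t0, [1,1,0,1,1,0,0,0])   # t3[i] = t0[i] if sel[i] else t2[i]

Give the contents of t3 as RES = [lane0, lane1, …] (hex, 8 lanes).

RES = [0xd5, 0x2f, 0x36, 0x99, 0xf3, 0x99, 0xc2, 0xd5]

  t0: d5 2f 36 99 f3 e0 46 80
  t1: c2 d5 e0 2f 36 36 99 99
  t2: e0 2f 36 36 99 99 c2 d5
  t3: d5 2f 36 99 f3 99 c2 d5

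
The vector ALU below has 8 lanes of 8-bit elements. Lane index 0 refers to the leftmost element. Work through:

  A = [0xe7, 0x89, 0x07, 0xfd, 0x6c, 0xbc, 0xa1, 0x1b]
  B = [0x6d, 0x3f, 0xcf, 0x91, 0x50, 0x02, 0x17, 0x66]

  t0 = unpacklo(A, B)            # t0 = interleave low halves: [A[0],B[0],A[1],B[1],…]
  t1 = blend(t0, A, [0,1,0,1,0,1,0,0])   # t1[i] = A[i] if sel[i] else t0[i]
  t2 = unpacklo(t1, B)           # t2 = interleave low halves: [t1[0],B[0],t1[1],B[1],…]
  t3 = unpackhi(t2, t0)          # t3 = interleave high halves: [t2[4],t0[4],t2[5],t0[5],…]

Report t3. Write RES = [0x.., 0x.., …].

RES = [0x89, 0x07, 0xcf, 0xcf, 0xfd, 0xfd, 0x91, 0x91]

  t0: e7 6d 89 3f 07 cf fd 91
  t1: e7 89 89 fd 07 bc fd 91
  t2: e7 6d 89 3f 89 cf fd 91
  t3: 89 07 cf cf fd fd 91 91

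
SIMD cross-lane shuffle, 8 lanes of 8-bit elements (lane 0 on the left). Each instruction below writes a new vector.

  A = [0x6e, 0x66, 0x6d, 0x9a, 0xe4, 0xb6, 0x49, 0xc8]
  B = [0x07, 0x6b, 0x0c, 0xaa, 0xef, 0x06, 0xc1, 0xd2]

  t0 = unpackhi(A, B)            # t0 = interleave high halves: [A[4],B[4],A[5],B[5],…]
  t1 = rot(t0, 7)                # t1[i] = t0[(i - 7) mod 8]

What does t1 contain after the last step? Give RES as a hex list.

RES = [0xef, 0xb6, 0x06, 0x49, 0xc1, 0xc8, 0xd2, 0xe4]

→ t0 |e4|ef|b6|06|49|c1|c8|d2|
→ t1 |ef|b6|06|49|c1|c8|d2|e4|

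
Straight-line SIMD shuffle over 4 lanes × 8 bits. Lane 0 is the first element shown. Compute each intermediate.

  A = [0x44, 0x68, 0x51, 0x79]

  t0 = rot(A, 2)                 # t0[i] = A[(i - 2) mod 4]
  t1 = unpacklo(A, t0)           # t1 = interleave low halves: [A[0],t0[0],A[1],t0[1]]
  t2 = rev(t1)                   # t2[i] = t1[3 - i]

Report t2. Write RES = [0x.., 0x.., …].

  t0: 51 79 44 68
  t1: 44 51 68 79
  t2: 79 68 51 44

RES = [0x79, 0x68, 0x51, 0x44]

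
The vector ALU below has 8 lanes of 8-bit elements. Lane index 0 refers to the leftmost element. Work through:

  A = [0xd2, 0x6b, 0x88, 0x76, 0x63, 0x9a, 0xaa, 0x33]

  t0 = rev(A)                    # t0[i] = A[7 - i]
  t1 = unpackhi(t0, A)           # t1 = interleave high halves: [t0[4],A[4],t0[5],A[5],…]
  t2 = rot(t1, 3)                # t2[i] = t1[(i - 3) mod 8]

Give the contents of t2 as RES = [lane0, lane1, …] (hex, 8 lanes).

t0 = [0x33, 0xaa, 0x9a, 0x63, 0x76, 0x88, 0x6b, 0xd2]
t1 = [0x76, 0x63, 0x88, 0x9a, 0x6b, 0xaa, 0xd2, 0x33]
t2 = [0xaa, 0xd2, 0x33, 0x76, 0x63, 0x88, 0x9a, 0x6b]

RES = [ 0xaa  0xd2  0x33  0x76  0x63  0x88  0x9a  0x6b ]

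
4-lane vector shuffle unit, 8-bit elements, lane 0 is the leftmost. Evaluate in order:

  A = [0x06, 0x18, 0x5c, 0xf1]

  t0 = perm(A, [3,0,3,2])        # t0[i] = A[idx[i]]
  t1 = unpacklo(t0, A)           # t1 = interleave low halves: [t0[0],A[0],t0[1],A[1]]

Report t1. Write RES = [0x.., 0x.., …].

t0 = [0xf1, 0x06, 0xf1, 0x5c]
t1 = [0xf1, 0x06, 0x06, 0x18]

RES = [ 0xf1  0x06  0x06  0x18 ]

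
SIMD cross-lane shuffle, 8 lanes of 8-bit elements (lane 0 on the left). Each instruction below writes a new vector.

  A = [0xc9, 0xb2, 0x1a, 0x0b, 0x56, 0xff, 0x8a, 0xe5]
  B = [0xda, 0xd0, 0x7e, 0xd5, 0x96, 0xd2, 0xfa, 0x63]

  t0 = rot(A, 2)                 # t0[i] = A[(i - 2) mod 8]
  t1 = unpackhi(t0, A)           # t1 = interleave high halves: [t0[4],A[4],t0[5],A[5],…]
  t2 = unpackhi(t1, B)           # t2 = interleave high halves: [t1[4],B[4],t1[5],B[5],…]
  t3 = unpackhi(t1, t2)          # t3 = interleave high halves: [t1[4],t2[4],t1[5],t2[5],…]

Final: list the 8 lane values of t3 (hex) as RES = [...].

RES = [0x56, 0xff, 0x8a, 0xfa, 0xff, 0xe5, 0xe5, 0x63]

  t0: 8a e5 c9 b2 1a 0b 56 ff
  t1: 1a 56 0b ff 56 8a ff e5
  t2: 56 96 8a d2 ff fa e5 63
  t3: 56 ff 8a fa ff e5 e5 63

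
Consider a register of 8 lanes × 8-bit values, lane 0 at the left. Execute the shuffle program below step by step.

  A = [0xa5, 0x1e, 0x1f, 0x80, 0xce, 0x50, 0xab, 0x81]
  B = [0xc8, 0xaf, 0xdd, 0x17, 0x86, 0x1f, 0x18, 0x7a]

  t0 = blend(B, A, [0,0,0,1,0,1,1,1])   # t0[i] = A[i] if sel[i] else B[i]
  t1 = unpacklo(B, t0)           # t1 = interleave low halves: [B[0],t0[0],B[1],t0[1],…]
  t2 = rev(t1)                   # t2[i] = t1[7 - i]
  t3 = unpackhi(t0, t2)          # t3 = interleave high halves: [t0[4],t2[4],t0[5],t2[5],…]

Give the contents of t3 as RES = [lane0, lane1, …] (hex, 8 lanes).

  t0: c8 af dd 80 86 50 ab 81
  t1: c8 c8 af af dd dd 17 80
  t2: 80 17 dd dd af af c8 c8
  t3: 86 af 50 af ab c8 81 c8

RES = [ 0x86  0xaf  0x50  0xaf  0xab  0xc8  0x81  0xc8 ]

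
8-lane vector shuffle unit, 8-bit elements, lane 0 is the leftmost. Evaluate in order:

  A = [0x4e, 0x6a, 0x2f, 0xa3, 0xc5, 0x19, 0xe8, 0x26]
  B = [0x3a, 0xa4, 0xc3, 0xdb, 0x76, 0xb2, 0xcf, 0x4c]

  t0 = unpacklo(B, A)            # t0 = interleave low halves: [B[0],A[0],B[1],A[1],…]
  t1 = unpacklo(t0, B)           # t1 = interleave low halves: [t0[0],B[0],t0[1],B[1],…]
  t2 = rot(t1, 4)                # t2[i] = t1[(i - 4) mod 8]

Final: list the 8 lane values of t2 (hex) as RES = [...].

RES = [ 0xa4  0xc3  0x6a  0xdb  0x3a  0x3a  0x4e  0xa4 ]

t0 = [0x3a, 0x4e, 0xa4, 0x6a, 0xc3, 0x2f, 0xdb, 0xa3]
t1 = [0x3a, 0x3a, 0x4e, 0xa4, 0xa4, 0xc3, 0x6a, 0xdb]
t2 = [0xa4, 0xc3, 0x6a, 0xdb, 0x3a, 0x3a, 0x4e, 0xa4]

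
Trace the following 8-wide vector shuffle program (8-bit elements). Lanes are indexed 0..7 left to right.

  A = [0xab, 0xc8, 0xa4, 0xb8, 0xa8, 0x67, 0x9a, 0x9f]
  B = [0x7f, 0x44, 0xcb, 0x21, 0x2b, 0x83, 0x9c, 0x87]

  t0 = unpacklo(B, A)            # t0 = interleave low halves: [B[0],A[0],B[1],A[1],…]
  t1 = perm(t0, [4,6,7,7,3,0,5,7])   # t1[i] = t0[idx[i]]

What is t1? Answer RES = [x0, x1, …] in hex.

RES = [ 0xcb  0x21  0xb8  0xb8  0xc8  0x7f  0xa4  0xb8 ]

→ t0 |7f|ab|44|c8|cb|a4|21|b8|
→ t1 |cb|21|b8|b8|c8|7f|a4|b8|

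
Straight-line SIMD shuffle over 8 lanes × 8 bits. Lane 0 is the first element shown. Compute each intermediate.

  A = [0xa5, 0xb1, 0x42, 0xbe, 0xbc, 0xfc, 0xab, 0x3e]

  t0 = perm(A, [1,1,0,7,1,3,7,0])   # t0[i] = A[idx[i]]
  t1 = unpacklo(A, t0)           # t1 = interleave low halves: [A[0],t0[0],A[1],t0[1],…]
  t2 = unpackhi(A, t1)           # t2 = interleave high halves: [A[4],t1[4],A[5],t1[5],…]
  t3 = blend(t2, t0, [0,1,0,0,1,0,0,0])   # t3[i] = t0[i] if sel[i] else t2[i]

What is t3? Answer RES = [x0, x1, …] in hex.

RES = [0xbc, 0xb1, 0xfc, 0xa5, 0xb1, 0xbe, 0x3e, 0x3e]

  t0: b1 b1 a5 3e b1 be 3e a5
  t1: a5 b1 b1 b1 42 a5 be 3e
  t2: bc 42 fc a5 ab be 3e 3e
  t3: bc b1 fc a5 b1 be 3e 3e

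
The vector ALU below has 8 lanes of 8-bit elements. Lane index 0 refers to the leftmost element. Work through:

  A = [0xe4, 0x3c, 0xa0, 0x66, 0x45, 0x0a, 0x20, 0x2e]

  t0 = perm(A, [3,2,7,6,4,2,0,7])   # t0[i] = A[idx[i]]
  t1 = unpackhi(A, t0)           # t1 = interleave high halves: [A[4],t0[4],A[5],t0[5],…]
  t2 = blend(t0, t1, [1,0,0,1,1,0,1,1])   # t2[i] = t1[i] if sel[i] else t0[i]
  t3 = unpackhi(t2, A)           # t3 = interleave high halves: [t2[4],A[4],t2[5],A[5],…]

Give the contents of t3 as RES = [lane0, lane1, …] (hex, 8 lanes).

t0 = [0x66, 0xa0, 0x2e, 0x20, 0x45, 0xa0, 0xe4, 0x2e]
t1 = [0x45, 0x45, 0x0a, 0xa0, 0x20, 0xe4, 0x2e, 0x2e]
t2 = [0x45, 0xa0, 0x2e, 0xa0, 0x20, 0xa0, 0x2e, 0x2e]
t3 = [0x20, 0x45, 0xa0, 0x0a, 0x2e, 0x20, 0x2e, 0x2e]

RES = [ 0x20  0x45  0xa0  0x0a  0x2e  0x20  0x2e  0x2e ]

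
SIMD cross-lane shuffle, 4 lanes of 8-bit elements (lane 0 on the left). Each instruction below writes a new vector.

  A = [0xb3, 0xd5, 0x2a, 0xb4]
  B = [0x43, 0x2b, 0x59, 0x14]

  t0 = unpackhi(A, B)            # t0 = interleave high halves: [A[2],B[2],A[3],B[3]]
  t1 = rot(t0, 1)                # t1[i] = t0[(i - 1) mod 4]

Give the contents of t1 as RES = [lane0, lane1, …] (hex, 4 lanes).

RES = [ 0x14  0x2a  0x59  0xb4 ]

  t0: 2a 59 b4 14
  t1: 14 2a 59 b4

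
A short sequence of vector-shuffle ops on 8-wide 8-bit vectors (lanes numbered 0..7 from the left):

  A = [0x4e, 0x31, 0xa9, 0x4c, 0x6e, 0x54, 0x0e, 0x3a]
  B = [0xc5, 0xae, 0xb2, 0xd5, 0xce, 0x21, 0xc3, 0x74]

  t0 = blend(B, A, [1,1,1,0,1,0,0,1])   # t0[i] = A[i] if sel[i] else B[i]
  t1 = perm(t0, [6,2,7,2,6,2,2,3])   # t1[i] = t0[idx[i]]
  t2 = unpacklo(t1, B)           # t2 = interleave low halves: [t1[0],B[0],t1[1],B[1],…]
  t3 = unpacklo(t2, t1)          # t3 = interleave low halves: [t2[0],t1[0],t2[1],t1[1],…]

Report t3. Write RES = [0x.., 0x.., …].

RES = [0xc3, 0xc3, 0xc5, 0xa9, 0xa9, 0x3a, 0xae, 0xa9]

→ t0 |4e|31|a9|d5|6e|21|c3|3a|
→ t1 |c3|a9|3a|a9|c3|a9|a9|d5|
→ t2 |c3|c5|a9|ae|3a|b2|a9|d5|
→ t3 |c3|c3|c5|a9|a9|3a|ae|a9|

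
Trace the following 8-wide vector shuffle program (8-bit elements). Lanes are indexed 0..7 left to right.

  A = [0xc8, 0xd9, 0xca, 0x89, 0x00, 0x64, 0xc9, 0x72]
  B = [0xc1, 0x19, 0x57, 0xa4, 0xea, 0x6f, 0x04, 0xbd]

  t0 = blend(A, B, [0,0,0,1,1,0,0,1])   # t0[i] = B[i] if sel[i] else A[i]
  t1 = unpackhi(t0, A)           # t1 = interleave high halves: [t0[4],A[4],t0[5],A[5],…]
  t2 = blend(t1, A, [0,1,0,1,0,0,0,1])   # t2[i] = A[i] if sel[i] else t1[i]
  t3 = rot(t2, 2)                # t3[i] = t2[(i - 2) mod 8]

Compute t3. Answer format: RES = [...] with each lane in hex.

→ t0 |c8|d9|ca|a4|ea|64|c9|bd|
→ t1 |ea|00|64|64|c9|c9|bd|72|
→ t2 |ea|d9|64|89|c9|c9|bd|72|
→ t3 |bd|72|ea|d9|64|89|c9|c9|

RES = [0xbd, 0x72, 0xea, 0xd9, 0x64, 0x89, 0xc9, 0xc9]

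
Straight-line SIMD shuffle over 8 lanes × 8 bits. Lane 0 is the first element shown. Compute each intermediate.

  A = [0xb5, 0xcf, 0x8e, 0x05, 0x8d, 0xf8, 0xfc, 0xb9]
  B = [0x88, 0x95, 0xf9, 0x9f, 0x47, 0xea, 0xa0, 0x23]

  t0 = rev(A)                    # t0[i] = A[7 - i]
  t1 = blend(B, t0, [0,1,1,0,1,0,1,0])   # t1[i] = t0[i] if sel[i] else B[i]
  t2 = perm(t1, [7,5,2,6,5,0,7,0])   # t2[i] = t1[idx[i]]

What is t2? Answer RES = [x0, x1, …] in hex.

RES = [ 0x23  0xea  0xf8  0xcf  0xea  0x88  0x23  0x88 ]

t0 = [0xb9, 0xfc, 0xf8, 0x8d, 0x05, 0x8e, 0xcf, 0xb5]
t1 = [0x88, 0xfc, 0xf8, 0x9f, 0x05, 0xea, 0xcf, 0x23]
t2 = [0x23, 0xea, 0xf8, 0xcf, 0xea, 0x88, 0x23, 0x88]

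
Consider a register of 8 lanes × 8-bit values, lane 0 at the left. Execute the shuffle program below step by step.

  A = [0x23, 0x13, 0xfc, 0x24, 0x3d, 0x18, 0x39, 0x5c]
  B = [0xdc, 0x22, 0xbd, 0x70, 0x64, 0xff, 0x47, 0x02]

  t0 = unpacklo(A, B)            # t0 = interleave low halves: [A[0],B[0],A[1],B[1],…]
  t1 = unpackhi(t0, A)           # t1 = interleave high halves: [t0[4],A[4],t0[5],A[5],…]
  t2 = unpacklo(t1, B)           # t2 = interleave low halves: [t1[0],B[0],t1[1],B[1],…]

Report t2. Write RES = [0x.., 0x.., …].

t0 = [0x23, 0xdc, 0x13, 0x22, 0xfc, 0xbd, 0x24, 0x70]
t1 = [0xfc, 0x3d, 0xbd, 0x18, 0x24, 0x39, 0x70, 0x5c]
t2 = [0xfc, 0xdc, 0x3d, 0x22, 0xbd, 0xbd, 0x18, 0x70]

RES = [ 0xfc  0xdc  0x3d  0x22  0xbd  0xbd  0x18  0x70 ]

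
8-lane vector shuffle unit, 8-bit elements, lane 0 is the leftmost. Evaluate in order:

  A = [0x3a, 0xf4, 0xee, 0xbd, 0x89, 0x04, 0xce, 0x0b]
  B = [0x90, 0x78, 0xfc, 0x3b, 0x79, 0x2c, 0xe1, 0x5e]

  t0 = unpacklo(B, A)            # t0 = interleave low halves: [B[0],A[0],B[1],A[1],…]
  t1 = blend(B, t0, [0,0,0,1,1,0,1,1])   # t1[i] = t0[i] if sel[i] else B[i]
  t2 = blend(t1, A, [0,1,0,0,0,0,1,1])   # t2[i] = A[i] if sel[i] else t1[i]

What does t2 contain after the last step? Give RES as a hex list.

t0 = [0x90, 0x3a, 0x78, 0xf4, 0xfc, 0xee, 0x3b, 0xbd]
t1 = [0x90, 0x78, 0xfc, 0xf4, 0xfc, 0x2c, 0x3b, 0xbd]
t2 = [0x90, 0xf4, 0xfc, 0xf4, 0xfc, 0x2c, 0xce, 0x0b]

RES = [ 0x90  0xf4  0xfc  0xf4  0xfc  0x2c  0xce  0x0b ]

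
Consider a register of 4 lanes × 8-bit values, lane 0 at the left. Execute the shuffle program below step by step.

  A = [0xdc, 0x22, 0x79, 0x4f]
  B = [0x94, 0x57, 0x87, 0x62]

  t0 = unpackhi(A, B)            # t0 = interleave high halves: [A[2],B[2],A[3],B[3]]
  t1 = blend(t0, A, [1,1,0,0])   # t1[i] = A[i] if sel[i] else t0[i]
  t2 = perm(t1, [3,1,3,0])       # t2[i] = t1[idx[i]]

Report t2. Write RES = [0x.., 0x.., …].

RES = [0x62, 0x22, 0x62, 0xdc]

  t0: 79 87 4f 62
  t1: dc 22 4f 62
  t2: 62 22 62 dc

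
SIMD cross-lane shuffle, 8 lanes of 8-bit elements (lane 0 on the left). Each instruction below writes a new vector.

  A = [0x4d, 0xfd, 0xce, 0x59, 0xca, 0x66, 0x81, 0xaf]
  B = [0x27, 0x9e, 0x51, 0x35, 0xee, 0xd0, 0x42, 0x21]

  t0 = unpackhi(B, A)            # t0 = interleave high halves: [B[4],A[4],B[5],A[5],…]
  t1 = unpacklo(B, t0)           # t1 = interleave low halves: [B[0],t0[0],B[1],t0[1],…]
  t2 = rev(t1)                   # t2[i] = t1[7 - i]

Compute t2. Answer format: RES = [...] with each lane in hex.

RES = [ 0x66  0x35  0xd0  0x51  0xca  0x9e  0xee  0x27 ]

→ t0 |ee|ca|d0|66|42|81|21|af|
→ t1 |27|ee|9e|ca|51|d0|35|66|
→ t2 |66|35|d0|51|ca|9e|ee|27|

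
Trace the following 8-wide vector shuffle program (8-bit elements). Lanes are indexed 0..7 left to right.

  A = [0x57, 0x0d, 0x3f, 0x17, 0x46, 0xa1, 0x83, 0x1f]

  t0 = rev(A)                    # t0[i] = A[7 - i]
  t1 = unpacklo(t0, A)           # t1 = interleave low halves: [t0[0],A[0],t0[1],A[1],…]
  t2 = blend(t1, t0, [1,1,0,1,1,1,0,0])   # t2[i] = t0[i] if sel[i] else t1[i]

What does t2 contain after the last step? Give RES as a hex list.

RES = [ 0x1f  0x83  0x83  0x46  0x17  0x3f  0x46  0x17 ]

t0 = [0x1f, 0x83, 0xa1, 0x46, 0x17, 0x3f, 0x0d, 0x57]
t1 = [0x1f, 0x57, 0x83, 0x0d, 0xa1, 0x3f, 0x46, 0x17]
t2 = [0x1f, 0x83, 0x83, 0x46, 0x17, 0x3f, 0x46, 0x17]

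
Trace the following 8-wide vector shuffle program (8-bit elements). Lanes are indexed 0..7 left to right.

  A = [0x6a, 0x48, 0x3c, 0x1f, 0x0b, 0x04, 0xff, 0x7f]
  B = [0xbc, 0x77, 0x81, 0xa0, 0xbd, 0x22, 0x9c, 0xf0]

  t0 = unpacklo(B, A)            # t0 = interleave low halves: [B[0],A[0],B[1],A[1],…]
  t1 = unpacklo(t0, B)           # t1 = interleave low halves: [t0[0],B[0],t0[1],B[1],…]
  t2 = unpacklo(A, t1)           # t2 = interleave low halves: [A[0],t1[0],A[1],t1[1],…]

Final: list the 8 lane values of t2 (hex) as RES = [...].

RES = [0x6a, 0xbc, 0x48, 0xbc, 0x3c, 0x6a, 0x1f, 0x77]

  t0: bc 6a 77 48 81 3c a0 1f
  t1: bc bc 6a 77 77 81 48 a0
  t2: 6a bc 48 bc 3c 6a 1f 77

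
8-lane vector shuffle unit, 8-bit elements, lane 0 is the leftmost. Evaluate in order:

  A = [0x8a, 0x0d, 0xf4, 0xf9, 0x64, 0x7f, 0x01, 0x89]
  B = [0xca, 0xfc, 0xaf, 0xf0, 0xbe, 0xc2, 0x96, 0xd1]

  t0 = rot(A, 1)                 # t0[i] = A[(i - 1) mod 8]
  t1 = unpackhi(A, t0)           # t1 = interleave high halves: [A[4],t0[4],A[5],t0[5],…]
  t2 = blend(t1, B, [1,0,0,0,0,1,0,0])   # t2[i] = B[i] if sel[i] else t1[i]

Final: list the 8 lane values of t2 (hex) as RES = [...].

  t0: 89 8a 0d f4 f9 64 7f 01
  t1: 64 f9 7f 64 01 7f 89 01
  t2: ca f9 7f 64 01 c2 89 01

RES = [ 0xca  0xf9  0x7f  0x64  0x01  0xc2  0x89  0x01 ]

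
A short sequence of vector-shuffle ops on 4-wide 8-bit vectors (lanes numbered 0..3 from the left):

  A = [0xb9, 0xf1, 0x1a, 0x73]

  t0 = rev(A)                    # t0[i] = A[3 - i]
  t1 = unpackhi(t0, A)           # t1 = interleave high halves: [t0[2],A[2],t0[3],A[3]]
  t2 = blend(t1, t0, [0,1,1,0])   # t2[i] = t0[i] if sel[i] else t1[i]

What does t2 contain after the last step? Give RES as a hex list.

RES = [ 0xf1  0x1a  0xf1  0x73 ]

  t0: 73 1a f1 b9
  t1: f1 1a b9 73
  t2: f1 1a f1 73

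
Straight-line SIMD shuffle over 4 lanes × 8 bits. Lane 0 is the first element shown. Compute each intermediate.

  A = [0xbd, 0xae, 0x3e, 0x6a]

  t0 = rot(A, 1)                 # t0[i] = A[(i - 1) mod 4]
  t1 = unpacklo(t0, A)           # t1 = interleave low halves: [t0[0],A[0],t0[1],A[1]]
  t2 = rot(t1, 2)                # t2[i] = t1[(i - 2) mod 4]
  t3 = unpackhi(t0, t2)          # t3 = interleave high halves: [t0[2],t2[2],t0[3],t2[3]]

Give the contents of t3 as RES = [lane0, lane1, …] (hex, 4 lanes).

RES = [0xae, 0x6a, 0x3e, 0xbd]

t0 = [0x6a, 0xbd, 0xae, 0x3e]
t1 = [0x6a, 0xbd, 0xbd, 0xae]
t2 = [0xbd, 0xae, 0x6a, 0xbd]
t3 = [0xae, 0x6a, 0x3e, 0xbd]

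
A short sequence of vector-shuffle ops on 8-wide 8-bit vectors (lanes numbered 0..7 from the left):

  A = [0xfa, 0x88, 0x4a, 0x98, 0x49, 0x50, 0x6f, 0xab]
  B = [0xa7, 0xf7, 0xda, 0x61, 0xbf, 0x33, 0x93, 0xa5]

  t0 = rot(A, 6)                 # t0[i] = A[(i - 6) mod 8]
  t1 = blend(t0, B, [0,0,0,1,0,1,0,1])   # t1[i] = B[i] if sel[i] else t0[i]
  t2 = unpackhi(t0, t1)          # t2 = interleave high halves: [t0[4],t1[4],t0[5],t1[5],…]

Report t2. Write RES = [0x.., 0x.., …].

  t0: 4a 98 49 50 6f ab fa 88
  t1: 4a 98 49 61 6f 33 fa a5
  t2: 6f 6f ab 33 fa fa 88 a5

RES = [ 0x6f  0x6f  0xab  0x33  0xfa  0xfa  0x88  0xa5 ]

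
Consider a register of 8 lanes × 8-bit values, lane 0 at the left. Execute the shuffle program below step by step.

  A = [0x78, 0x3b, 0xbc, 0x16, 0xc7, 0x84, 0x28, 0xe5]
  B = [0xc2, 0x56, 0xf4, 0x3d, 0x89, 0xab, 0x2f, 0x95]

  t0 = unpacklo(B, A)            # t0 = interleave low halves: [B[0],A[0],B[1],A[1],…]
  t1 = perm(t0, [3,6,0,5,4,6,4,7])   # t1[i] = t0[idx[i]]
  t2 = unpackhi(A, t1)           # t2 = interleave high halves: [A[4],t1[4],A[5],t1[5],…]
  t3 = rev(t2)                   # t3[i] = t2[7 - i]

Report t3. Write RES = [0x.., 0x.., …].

→ t0 |c2|78|56|3b|f4|bc|3d|16|
→ t1 |3b|3d|c2|bc|f4|3d|f4|16|
→ t2 |c7|f4|84|3d|28|f4|e5|16|
→ t3 |16|e5|f4|28|3d|84|f4|c7|

RES = [0x16, 0xe5, 0xf4, 0x28, 0x3d, 0x84, 0xf4, 0xc7]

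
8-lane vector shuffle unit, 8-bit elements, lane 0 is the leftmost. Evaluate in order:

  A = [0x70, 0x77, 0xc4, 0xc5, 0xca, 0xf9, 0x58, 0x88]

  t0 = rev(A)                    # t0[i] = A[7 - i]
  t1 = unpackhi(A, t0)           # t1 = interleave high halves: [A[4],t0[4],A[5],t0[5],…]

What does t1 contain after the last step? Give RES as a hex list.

RES = [0xca, 0xc5, 0xf9, 0xc4, 0x58, 0x77, 0x88, 0x70]

  t0: 88 58 f9 ca c5 c4 77 70
  t1: ca c5 f9 c4 58 77 88 70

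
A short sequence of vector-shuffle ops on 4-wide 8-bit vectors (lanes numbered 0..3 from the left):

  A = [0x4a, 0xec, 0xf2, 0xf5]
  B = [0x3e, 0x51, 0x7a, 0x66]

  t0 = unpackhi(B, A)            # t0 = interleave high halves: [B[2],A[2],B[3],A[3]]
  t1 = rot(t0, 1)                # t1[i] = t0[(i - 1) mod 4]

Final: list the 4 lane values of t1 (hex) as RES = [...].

RES = [ 0xf5  0x7a  0xf2  0x66 ]

  t0: 7a f2 66 f5
  t1: f5 7a f2 66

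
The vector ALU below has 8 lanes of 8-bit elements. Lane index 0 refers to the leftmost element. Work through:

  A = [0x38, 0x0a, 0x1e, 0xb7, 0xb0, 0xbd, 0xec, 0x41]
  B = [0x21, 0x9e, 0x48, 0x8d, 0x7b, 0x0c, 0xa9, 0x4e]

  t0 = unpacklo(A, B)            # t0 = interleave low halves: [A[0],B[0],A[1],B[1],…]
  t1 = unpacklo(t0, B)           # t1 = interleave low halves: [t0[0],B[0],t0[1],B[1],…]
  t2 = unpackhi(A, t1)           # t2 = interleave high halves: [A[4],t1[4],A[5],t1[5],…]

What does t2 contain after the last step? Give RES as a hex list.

  t0: 38 21 0a 9e 1e 48 b7 8d
  t1: 38 21 21 9e 0a 48 9e 8d
  t2: b0 0a bd 48 ec 9e 41 8d

RES = [ 0xb0  0x0a  0xbd  0x48  0xec  0x9e  0x41  0x8d ]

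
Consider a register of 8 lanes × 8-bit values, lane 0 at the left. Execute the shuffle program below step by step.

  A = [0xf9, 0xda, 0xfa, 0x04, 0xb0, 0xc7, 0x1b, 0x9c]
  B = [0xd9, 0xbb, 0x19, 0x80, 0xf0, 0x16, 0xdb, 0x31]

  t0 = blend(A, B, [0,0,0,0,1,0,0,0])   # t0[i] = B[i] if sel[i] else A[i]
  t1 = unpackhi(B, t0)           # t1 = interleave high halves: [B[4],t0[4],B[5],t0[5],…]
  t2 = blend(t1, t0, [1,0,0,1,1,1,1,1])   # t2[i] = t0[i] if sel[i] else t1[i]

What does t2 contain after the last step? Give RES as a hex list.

RES = [ 0xf9  0xf0  0x16  0x04  0xf0  0xc7  0x1b  0x9c ]

t0 = [0xf9, 0xda, 0xfa, 0x04, 0xf0, 0xc7, 0x1b, 0x9c]
t1 = [0xf0, 0xf0, 0x16, 0xc7, 0xdb, 0x1b, 0x31, 0x9c]
t2 = [0xf9, 0xf0, 0x16, 0x04, 0xf0, 0xc7, 0x1b, 0x9c]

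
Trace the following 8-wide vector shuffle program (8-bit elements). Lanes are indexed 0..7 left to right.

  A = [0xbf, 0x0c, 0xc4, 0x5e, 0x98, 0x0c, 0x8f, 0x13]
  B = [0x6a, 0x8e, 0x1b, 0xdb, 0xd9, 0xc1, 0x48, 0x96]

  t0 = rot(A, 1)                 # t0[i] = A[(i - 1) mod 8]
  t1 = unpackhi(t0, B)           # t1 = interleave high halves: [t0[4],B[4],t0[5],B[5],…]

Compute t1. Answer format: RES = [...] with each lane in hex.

→ t0 |13|bf|0c|c4|5e|98|0c|8f|
→ t1 |5e|d9|98|c1|0c|48|8f|96|

RES = [0x5e, 0xd9, 0x98, 0xc1, 0x0c, 0x48, 0x8f, 0x96]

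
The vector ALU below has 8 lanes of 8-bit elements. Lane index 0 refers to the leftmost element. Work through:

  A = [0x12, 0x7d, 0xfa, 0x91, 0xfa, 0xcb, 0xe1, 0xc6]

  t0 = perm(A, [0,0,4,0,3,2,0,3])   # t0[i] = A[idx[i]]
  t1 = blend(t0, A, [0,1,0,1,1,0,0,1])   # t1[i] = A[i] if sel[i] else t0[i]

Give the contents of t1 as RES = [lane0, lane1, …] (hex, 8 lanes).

RES = [ 0x12  0x7d  0xfa  0x91  0xfa  0xfa  0x12  0xc6 ]

→ t0 |12|12|fa|12|91|fa|12|91|
→ t1 |12|7d|fa|91|fa|fa|12|c6|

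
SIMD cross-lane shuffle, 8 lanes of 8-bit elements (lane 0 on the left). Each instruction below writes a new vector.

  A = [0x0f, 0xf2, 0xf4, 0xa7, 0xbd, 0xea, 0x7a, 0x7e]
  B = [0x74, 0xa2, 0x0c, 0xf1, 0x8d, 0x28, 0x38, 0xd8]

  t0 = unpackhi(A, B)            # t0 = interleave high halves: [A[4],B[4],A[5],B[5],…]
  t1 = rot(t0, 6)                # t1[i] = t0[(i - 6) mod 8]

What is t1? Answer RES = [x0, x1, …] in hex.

RES = [ 0xea  0x28  0x7a  0x38  0x7e  0xd8  0xbd  0x8d ]

→ t0 |bd|8d|ea|28|7a|38|7e|d8|
→ t1 |ea|28|7a|38|7e|d8|bd|8d|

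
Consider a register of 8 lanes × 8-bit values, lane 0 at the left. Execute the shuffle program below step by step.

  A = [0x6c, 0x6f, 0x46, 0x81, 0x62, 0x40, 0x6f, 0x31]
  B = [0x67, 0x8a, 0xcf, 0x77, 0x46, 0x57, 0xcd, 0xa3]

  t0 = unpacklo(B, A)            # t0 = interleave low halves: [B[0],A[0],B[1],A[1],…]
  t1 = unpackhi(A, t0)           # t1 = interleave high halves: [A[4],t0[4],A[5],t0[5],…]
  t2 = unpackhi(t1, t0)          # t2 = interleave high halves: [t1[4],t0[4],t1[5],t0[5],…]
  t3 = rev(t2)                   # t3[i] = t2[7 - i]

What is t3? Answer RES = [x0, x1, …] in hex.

→ t0 |67|6c|8a|6f|cf|46|77|81|
→ t1 |62|cf|40|46|6f|77|31|81|
→ t2 |6f|cf|77|46|31|77|81|81|
→ t3 |81|81|77|31|46|77|cf|6f|

RES = [ 0x81  0x81  0x77  0x31  0x46  0x77  0xcf  0x6f ]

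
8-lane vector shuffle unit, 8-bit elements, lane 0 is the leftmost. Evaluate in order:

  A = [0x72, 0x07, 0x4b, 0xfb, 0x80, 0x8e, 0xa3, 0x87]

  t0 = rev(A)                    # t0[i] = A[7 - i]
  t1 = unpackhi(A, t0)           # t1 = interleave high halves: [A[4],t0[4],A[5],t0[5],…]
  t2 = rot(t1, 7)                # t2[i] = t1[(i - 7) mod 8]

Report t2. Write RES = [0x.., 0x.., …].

RES = [0xfb, 0x8e, 0x4b, 0xa3, 0x07, 0x87, 0x72, 0x80]

t0 = [0x87, 0xa3, 0x8e, 0x80, 0xfb, 0x4b, 0x07, 0x72]
t1 = [0x80, 0xfb, 0x8e, 0x4b, 0xa3, 0x07, 0x87, 0x72]
t2 = [0xfb, 0x8e, 0x4b, 0xa3, 0x07, 0x87, 0x72, 0x80]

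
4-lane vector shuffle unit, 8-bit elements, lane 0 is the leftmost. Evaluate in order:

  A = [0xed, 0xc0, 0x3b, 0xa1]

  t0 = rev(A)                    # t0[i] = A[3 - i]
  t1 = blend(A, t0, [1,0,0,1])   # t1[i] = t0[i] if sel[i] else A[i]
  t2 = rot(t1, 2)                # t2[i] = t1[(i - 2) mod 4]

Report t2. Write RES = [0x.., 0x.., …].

→ t0 |a1|3b|c0|ed|
→ t1 |a1|c0|3b|ed|
→ t2 |3b|ed|a1|c0|

RES = [ 0x3b  0xed  0xa1  0xc0 ]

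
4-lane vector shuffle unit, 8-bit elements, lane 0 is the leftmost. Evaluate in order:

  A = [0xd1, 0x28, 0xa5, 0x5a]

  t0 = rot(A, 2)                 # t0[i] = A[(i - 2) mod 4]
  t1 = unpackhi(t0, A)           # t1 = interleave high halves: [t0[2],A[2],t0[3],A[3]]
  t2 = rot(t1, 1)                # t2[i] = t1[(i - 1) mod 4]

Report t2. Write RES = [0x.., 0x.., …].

t0 = [0xa5, 0x5a, 0xd1, 0x28]
t1 = [0xd1, 0xa5, 0x28, 0x5a]
t2 = [0x5a, 0xd1, 0xa5, 0x28]

RES = [ 0x5a  0xd1  0xa5  0x28 ]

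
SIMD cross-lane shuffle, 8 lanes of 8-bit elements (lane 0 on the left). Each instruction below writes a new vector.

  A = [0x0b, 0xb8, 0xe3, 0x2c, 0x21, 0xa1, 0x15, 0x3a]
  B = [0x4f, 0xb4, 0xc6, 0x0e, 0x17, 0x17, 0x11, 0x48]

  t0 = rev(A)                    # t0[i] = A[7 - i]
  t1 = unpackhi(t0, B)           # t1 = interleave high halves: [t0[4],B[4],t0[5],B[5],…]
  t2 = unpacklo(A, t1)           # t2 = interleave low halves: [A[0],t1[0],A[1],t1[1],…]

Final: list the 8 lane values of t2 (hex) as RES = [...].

→ t0 |3a|15|a1|21|2c|e3|b8|0b|
→ t1 |2c|17|e3|17|b8|11|0b|48|
→ t2 |0b|2c|b8|17|e3|e3|2c|17|

RES = [ 0x0b  0x2c  0xb8  0x17  0xe3  0xe3  0x2c  0x17 ]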